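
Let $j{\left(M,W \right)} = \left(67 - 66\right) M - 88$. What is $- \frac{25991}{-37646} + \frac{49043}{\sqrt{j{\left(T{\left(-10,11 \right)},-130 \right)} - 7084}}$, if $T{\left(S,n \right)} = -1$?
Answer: $\frac{3713}{5378} - \frac{49043 i \sqrt{797}}{2391} \approx 0.6904 - 579.06 i$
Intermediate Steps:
$j{\left(M,W \right)} = -88 + M$ ($j{\left(M,W \right)} = 1 M - 88 = M - 88 = -88 + M$)
$- \frac{25991}{-37646} + \frac{49043}{\sqrt{j{\left(T{\left(-10,11 \right)},-130 \right)} - 7084}} = - \frac{25991}{-37646} + \frac{49043}{\sqrt{\left(-88 - 1\right) - 7084}} = \left(-25991\right) \left(- \frac{1}{37646}\right) + \frac{49043}{\sqrt{-89 - 7084}} = \frac{3713}{5378} + \frac{49043}{\sqrt{-7173}} = \frac{3713}{5378} + \frac{49043}{3 i \sqrt{797}} = \frac{3713}{5378} + 49043 \left(- \frac{i \sqrt{797}}{2391}\right) = \frac{3713}{5378} - \frac{49043 i \sqrt{797}}{2391}$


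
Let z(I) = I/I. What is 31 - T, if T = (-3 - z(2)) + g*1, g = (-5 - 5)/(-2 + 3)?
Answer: 45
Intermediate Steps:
z(I) = 1
g = -10 (g = -10/1 = -10*1 = -10)
T = -14 (T = (-3 - 1*1) - 10*1 = (-3 - 1) - 10 = -4 - 10 = -14)
31 - T = 31 - 1*(-14) = 31 + 14 = 45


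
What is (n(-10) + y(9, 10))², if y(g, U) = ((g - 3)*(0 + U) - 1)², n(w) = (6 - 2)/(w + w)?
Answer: 302899216/25 ≈ 1.2116e+7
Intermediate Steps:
n(w) = 2/w (n(w) = 4/((2*w)) = 4*(1/(2*w)) = 2/w)
y(g, U) = (-1 + U*(-3 + g))² (y(g, U) = ((-3 + g)*U - 1)² = (U*(-3 + g) - 1)² = (-1 + U*(-3 + g))²)
(n(-10) + y(9, 10))² = (2/(-10) + (1 + 3*10 - 1*10*9)²)² = (2*(-⅒) + (1 + 30 - 90)²)² = (-⅕ + (-59)²)² = (-⅕ + 3481)² = (17404/5)² = 302899216/25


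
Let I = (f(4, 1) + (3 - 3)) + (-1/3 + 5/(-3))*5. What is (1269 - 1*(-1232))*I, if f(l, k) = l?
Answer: -15006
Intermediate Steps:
I = -6 (I = (4 + (3 - 3)) + (-1/3 + 5/(-3))*5 = (4 + 0) + (-1*⅓ + 5*(-⅓))*5 = 4 + (-⅓ - 5/3)*5 = 4 - 2*5 = 4 - 10 = -6)
(1269 - 1*(-1232))*I = (1269 - 1*(-1232))*(-6) = (1269 + 1232)*(-6) = 2501*(-6) = -15006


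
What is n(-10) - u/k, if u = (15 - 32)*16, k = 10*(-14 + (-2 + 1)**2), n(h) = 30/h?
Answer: -331/65 ≈ -5.0923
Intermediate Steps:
k = -130 (k = 10*(-14 + (-1)**2) = 10*(-14 + 1) = 10*(-13) = -130)
u = -272 (u = -17*16 = -272)
n(-10) - u/k = 30/(-10) - (-272)/(-130) = 30*(-1/10) - (-272)*(-1)/130 = -3 - 1*136/65 = -3 - 136/65 = -331/65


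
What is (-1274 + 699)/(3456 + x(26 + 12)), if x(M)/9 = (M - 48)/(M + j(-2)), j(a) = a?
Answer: -1150/6907 ≈ -0.16650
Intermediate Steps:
x(M) = 9*(-48 + M)/(-2 + M) (x(M) = 9*((M - 48)/(M - 2)) = 9*((-48 + M)/(-2 + M)) = 9*(-48 + M)/(-2 + M))
(-1274 + 699)/(3456 + x(26 + 12)) = (-1274 + 699)/(3456 + 9*(-48 + (26 + 12))/(-2 + (26 + 12))) = -575/(3456 + 9*(-48 + 38)/(-2 + 38)) = -575/(3456 + 9*(-10)/36) = -575/(3456 + 9*(1/36)*(-10)) = -575/(3456 - 5/2) = -575/6907/2 = -575*2/6907 = -1150/6907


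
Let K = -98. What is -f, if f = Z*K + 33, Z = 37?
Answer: 3593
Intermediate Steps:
f = -3593 (f = 37*(-98) + 33 = -3626 + 33 = -3593)
-f = -1*(-3593) = 3593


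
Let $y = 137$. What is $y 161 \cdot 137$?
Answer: $3021809$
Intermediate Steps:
$y 161 \cdot 137 = 137 \cdot 161 \cdot 137 = 22057 \cdot 137 = 3021809$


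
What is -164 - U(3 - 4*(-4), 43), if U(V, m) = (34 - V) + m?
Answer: -222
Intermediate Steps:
U(V, m) = 34 + m - V
-164 - U(3 - 4*(-4), 43) = -164 - (34 + 43 - (3 - 4*(-4))) = -164 - (34 + 43 - (3 + 16)) = -164 - (34 + 43 - 1*19) = -164 - (34 + 43 - 19) = -164 - 1*58 = -164 - 58 = -222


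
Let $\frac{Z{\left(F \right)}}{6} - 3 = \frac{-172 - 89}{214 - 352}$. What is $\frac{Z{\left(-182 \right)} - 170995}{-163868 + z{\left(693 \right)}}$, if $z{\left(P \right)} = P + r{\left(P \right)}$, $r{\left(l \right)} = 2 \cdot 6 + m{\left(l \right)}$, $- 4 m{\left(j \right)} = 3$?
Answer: $\frac{3145768}{3002213} \approx 1.0478$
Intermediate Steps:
$Z{\left(F \right)} = \frac{675}{23}$ ($Z{\left(F \right)} = 18 + 6 \frac{-172 - 89}{214 - 352} = 18 + 6 \frac{-172 - 89}{-138} = 18 + 6 \left(\left(-261\right) \left(- \frac{1}{138}\right)\right) = 18 + 6 \cdot \frac{87}{46} = 18 + \frac{261}{23} = \frac{675}{23}$)
$m{\left(j \right)} = - \frac{3}{4}$ ($m{\left(j \right)} = \left(- \frac{1}{4}\right) 3 = - \frac{3}{4}$)
$r{\left(l \right)} = \frac{45}{4}$ ($r{\left(l \right)} = 2 \cdot 6 - \frac{3}{4} = 12 - \frac{3}{4} = \frac{45}{4}$)
$z{\left(P \right)} = \frac{45}{4} + P$ ($z{\left(P \right)} = P + \frac{45}{4} = \frac{45}{4} + P$)
$\frac{Z{\left(-182 \right)} - 170995}{-163868 + z{\left(693 \right)}} = \frac{\frac{675}{23} - 170995}{-163868 + \left(\frac{45}{4} + 693\right)} = - \frac{3932210}{23 \left(-163868 + \frac{2817}{4}\right)} = - \frac{3932210}{23 \left(- \frac{652655}{4}\right)} = \left(- \frac{3932210}{23}\right) \left(- \frac{4}{652655}\right) = \frac{3145768}{3002213}$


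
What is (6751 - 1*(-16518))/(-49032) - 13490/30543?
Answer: -457382249/499194792 ≈ -0.91624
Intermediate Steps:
(6751 - 1*(-16518))/(-49032) - 13490/30543 = (6751 + 16518)*(-1/49032) - 13490*1/30543 = 23269*(-1/49032) - 13490/30543 = -23269/49032 - 13490/30543 = -457382249/499194792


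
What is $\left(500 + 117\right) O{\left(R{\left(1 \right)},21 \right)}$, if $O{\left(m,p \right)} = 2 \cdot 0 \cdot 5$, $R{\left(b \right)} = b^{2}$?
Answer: $0$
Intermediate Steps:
$O{\left(m,p \right)} = 0$ ($O{\left(m,p \right)} = 2 \cdot 0 = 0$)
$\left(500 + 117\right) O{\left(R{\left(1 \right)},21 \right)} = \left(500 + 117\right) 0 = 617 \cdot 0 = 0$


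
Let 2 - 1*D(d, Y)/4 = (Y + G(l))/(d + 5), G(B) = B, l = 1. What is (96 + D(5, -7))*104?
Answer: 55328/5 ≈ 11066.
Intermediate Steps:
D(d, Y) = 8 - 4*(1 + Y)/(5 + d) (D(d, Y) = 8 - 4*(Y + 1)/(d + 5) = 8 - 4*(1 + Y)/(5 + d))
(96 + D(5, -7))*104 = (96 + 4*(9 - 1*(-7) + 2*5)/(5 + 5))*104 = (96 + 4*(9 + 7 + 10)/10)*104 = (96 + 4*(1/10)*26)*104 = (96 + 52/5)*104 = (532/5)*104 = 55328/5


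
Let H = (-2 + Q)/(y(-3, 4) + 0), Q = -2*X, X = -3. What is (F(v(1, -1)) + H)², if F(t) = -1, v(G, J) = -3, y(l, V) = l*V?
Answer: 16/9 ≈ 1.7778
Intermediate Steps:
y(l, V) = V*l
Q = 6 (Q = -2*(-3) = 6)
H = -⅓ (H = (-2 + 6)/(4*(-3) + 0) = 4/(-12 + 0) = 4/(-12) = 4*(-1/12) = -⅓ ≈ -0.33333)
(F(v(1, -1)) + H)² = (-1 - ⅓)² = (-4/3)² = 16/9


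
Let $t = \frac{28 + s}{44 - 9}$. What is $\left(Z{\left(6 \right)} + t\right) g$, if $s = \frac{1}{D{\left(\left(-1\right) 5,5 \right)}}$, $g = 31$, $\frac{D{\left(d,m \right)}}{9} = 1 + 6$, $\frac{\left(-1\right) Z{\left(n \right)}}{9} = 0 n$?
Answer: $\frac{10943}{441} \approx 24.814$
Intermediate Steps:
$Z{\left(n \right)} = 0$ ($Z{\left(n \right)} = - 9 \cdot 0 n = \left(-9\right) 0 = 0$)
$D{\left(d,m \right)} = 63$ ($D{\left(d,m \right)} = 9 \left(1 + 6\right) = 9 \cdot 7 = 63$)
$s = \frac{1}{63} \approx 0.015873$
$t = \frac{353}{441}$ ($t = \frac{28 + \frac{1}{63}}{44 - 9} = \frac{1765}{63 \cdot 35} = \frac{1765}{63} \cdot \frac{1}{35} = \frac{353}{441} \approx 0.80045$)
$\left(Z{\left(6 \right)} + t\right) g = \left(0 + \frac{353}{441}\right) 31 = \frac{353}{441} \cdot 31 = \frac{10943}{441}$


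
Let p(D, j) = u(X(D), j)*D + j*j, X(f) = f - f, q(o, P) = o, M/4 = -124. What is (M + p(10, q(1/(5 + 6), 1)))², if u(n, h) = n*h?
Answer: 3601800225/14641 ≈ 2.4601e+5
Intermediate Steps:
M = -496 (M = 4*(-124) = -496)
X(f) = 0
u(n, h) = h*n
p(D, j) = j² (p(D, j) = (j*0)*D + j*j = 0*D + j² = 0 + j² = j²)
(M + p(10, q(1/(5 + 6), 1)))² = (-496 + (1/(5 + 6))²)² = (-496 + (1/11)²)² = (-496 + 1/121)² = (-60015/121)² = 3601800225/14641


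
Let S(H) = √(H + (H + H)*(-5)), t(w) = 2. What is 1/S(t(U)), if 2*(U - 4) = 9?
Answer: -I*√2/6 ≈ -0.2357*I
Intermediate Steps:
U = 17/2 (U = 4 + (½)*9 = 4 + 9/2 = 17/2 ≈ 8.5000)
S(H) = 3*√(-H) (S(H) = √(H + (2*H)*(-5)) = √(H - 10*H) = √(-9*H) = 3*√(-H))
1/S(t(U)) = 1/(3*√(-1*2)) = 1/(3*√(-2)) = 1/(3*(I*√2)) = 1/(3*I*√2) = -I*√2/6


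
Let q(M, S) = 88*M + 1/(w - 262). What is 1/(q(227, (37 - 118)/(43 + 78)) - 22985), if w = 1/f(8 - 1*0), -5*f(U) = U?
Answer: -2101/6321917 ≈ -0.00033234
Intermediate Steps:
f(U) = -U/5
w = -5/8 (w = 1/(-(8 - 1*0)/5) = 1/(-(8 + 0)/5) = 1/(-⅕*8) = 1/(-8/5) = -5/8 ≈ -0.62500)
q(M, S) = -8/2101 + 88*M (q(M, S) = 88*M + 1/(-5/8 - 262) = 88*M + 1/(-2101/8) = 88*M - 8/2101 = -8/2101 + 88*M)
1/(q(227, (37 - 118)/(43 + 78)) - 22985) = 1/((-8/2101 + 88*227) - 22985) = 1/((-8/2101 + 19976) - 22985) = 1/(41969568/2101 - 22985) = 1/(-6321917/2101) = -2101/6321917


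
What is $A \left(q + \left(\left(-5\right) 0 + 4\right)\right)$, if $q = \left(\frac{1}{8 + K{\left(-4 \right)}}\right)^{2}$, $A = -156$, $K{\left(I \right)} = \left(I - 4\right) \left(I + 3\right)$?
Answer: $- \frac{39975}{64} \approx -624.61$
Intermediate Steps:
$K{\left(I \right)} = \left(-4 + I\right) \left(3 + I\right)$
$q = \frac{1}{256}$ ($q = \left(\frac{1}{8 - \left(8 - 16\right)}\right)^{2} = \left(\frac{1}{8 + \left(-12 + 16 + 4\right)}\right)^{2} = \left(\frac{1}{8 + 8}\right)^{2} = \left(\frac{1}{16}\right)^{2} = \frac{1}{256} \approx 0.0039063$)
$A \left(q + \left(\left(-5\right) 0 + 4\right)\right) = - 156 \left(\frac{1}{256} + \left(\left(-5\right) 0 + 4\right)\right) = - 156 \left(\frac{1}{256} + \left(0 + 4\right)\right) = - 156 \left(\frac{1}{256} + 4\right) = \left(-156\right) \frac{1025}{256} = - \frac{39975}{64}$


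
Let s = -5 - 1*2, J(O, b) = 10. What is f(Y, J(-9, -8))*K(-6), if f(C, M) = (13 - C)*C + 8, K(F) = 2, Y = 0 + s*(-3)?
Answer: -320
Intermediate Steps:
s = -7 (s = -5 - 2 = -7)
Y = 21 (Y = 0 - 7*(-3) = 0 + 21 = 21)
f(C, M) = 8 + C*(13 - C) (f(C, M) = C*(13 - C) + 8 = 8 + C*(13 - C))
f(Y, J(-9, -8))*K(-6) = (8 - 1*21² + 13*21)*2 = (8 - 1*441 + 273)*2 = (8 - 441 + 273)*2 = -160*2 = -320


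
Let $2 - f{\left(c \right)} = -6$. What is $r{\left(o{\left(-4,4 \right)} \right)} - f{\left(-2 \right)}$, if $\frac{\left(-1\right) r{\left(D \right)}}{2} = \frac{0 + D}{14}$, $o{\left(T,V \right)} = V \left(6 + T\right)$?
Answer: $- \frac{64}{7} \approx -9.1429$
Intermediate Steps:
$f{\left(c \right)} = 8$ ($f{\left(c \right)} = 2 - -6 = 2 + 6 = 8$)
$r{\left(D \right)} = - \frac{D}{7}$ ($r{\left(D \right)} = - 2 \frac{0 + D}{14} = - 2 D \frac{1}{14} = - 2 \frac{D}{14} = - \frac{D}{7}$)
$r{\left(o{\left(-4,4 \right)} \right)} - f{\left(-2 \right)} = - \frac{4 \left(6 - 4\right)}{7} - 8 = - \frac{4 \cdot 2}{7} - 8 = \left(- \frac{1}{7}\right) 8 - 8 = - \frac{8}{7} - 8 = - \frac{64}{7}$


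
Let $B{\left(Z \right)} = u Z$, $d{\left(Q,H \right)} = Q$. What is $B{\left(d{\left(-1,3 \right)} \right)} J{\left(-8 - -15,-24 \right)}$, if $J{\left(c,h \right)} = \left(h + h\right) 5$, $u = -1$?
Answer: $-240$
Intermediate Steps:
$J{\left(c,h \right)} = 10 h$ ($J{\left(c,h \right)} = 2 h 5 = 10 h$)
$B{\left(Z \right)} = - Z$
$B{\left(d{\left(-1,3 \right)} \right)} J{\left(-8 - -15,-24 \right)} = \left(-1\right) \left(-1\right) 10 \left(-24\right) = 1 \left(-240\right) = -240$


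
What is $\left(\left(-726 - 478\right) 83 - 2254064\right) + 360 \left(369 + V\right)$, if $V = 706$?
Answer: $-1966996$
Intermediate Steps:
$\left(\left(-726 - 478\right) 83 - 2254064\right) + 360 \left(369 + V\right) = \left(\left(-726 - 478\right) 83 - 2254064\right) + 360 \left(369 + 706\right) = \left(\left(-1204\right) 83 - 2254064\right) + 360 \cdot 1075 = \left(-99932 - 2254064\right) + 387000 = -2353996 + 387000 = -1966996$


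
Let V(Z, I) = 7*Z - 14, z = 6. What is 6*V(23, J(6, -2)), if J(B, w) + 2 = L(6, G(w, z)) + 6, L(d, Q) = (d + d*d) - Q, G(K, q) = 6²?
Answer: 882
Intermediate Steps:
G(K, q) = 36
L(d, Q) = d + d² - Q (L(d, Q) = (d + d²) - Q = d + d² - Q)
J(B, w) = 10 (J(B, w) = -2 + ((6 + 6² - 1*36) + 6) = -2 + ((6 + 36 - 36) + 6) = -2 + (6 + 6) = -2 + 12 = 10)
V(Z, I) = -14 + 7*Z
6*V(23, J(6, -2)) = 6*(-14 + 7*23) = 6*(-14 + 161) = 6*147 = 882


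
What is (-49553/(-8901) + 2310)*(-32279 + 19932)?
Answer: -254482325461/8901 ≈ -2.8590e+7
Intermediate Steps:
(-49553/(-8901) + 2310)*(-32279 + 19932) = (-49553*(-1/8901) + 2310)*(-12347) = (49553/8901 + 2310)*(-12347) = (20610863/8901)*(-12347) = -254482325461/8901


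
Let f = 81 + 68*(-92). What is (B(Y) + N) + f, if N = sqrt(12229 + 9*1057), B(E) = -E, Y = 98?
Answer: -6273 + sqrt(21742) ≈ -6125.5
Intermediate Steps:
N = sqrt(21742) (N = sqrt(12229 + 9513) = sqrt(21742) ≈ 147.45)
f = -6175 (f = 81 - 6256 = -6175)
(B(Y) + N) + f = (-1*98 + sqrt(21742)) - 6175 = (-98 + sqrt(21742)) - 6175 = -6273 + sqrt(21742)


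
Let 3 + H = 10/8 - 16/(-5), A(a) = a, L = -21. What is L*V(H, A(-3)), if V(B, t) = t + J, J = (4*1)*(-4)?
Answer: 399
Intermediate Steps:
J = -16 (J = 4*(-4) = -16)
H = 29/20 (H = -3 + (10/8 - 16/(-5)) = -3 + (10*(1/8) - 16*(-1/5)) = -3 + (5/4 + 16/5) = -3 + 89/20 = 29/20 ≈ 1.4500)
V(B, t) = -16 + t (V(B, t) = t - 16 = -16 + t)
L*V(H, A(-3)) = -21*(-16 - 3) = -21*(-19) = 399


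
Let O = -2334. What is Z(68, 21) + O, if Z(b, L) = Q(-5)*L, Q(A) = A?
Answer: -2439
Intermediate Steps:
Z(b, L) = -5*L
Z(68, 21) + O = -5*21 - 2334 = -105 - 2334 = -2439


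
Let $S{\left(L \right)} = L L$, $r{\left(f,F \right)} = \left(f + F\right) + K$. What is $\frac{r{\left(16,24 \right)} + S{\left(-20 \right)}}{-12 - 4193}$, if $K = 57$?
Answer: $- \frac{497}{4205} \approx -0.11819$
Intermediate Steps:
$r{\left(f,F \right)} = 57 + F + f$ ($r{\left(f,F \right)} = \left(f + F\right) + 57 = \left(F + f\right) + 57 = 57 + F + f$)
$S{\left(L \right)} = L^{2}$
$\frac{r{\left(16,24 \right)} + S{\left(-20 \right)}}{-12 - 4193} = \frac{\left(57 + 24 + 16\right) + \left(-20\right)^{2}}{-12 - 4193} = \frac{97 + 400}{-4205} = 497 \left(- \frac{1}{4205}\right) = - \frac{497}{4205}$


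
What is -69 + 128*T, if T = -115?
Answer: -14789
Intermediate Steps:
-69 + 128*T = -69 + 128*(-115) = -69 - 14720 = -14789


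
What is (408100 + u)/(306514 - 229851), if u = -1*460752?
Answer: -52652/76663 ≈ -0.68680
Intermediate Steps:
u = -460752
(408100 + u)/(306514 - 229851) = (408100 - 460752)/(306514 - 229851) = -52652/76663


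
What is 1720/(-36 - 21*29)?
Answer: -8/3 ≈ -2.6667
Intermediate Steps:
1720/(-36 - 21*29) = 1720/(-36 - 609) = 1720/(-645) = 1720*(-1/645) = -8/3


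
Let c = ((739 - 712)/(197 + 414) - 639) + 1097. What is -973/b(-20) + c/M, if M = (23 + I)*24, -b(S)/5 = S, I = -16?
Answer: -17972501/2566200 ≈ -7.0035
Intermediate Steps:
b(S) = -5*S
M = 168 (M = (23 - 16)*24 = 7*24 = 168)
c = 279865/611 (c = (27/611 - 639) + 1097 = -390402/611 + 1097 = 279865/611 ≈ 458.04)
-973/b(-20) + c/M = -973/((-5*(-20))) + (279865/611)/168 = -973/100 + (279865/611)*(1/168) = -973*1/100 + 279865/102648 = -973/100 + 279865/102648 = -17972501/2566200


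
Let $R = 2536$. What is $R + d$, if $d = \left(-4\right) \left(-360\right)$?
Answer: $3976$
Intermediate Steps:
$d = 1440$
$R + d = 2536 + 1440 = 3976$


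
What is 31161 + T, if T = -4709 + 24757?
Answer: 51209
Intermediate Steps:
T = 20048
31161 + T = 31161 + 20048 = 51209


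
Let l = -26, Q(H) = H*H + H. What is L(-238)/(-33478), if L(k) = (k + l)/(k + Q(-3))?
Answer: -33/970862 ≈ -3.3990e-5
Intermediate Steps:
Q(H) = H + H² (Q(H) = H² + H = H + H²)
L(k) = (-26 + k)/(6 + k) (L(k) = (k - 26)/(k - 3*(1 - 3)) = (-26 + k)/(k - 3*(-2)) = (-26 + k)/(k + 6) = (-26 + k)/(6 + k))
L(-238)/(-33478) = ((-26 - 238)/(6 - 238))/(-33478) = (-264/(-232))*(-1/33478) = -1/232*(-264)*(-1/33478) = (33/29)*(-1/33478) = -33/970862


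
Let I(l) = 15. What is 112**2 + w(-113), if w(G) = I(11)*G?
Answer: 10849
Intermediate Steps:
w(G) = 15*G
112**2 + w(-113) = 112**2 + 15*(-113) = 12544 - 1695 = 10849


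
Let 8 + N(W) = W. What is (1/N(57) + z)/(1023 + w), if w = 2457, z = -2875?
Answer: -23479/28420 ≈ -0.82614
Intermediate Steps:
N(W) = -8 + W
(1/N(57) + z)/(1023 + w) = (1/(-8 + 57) - 2875)/(1023 + 2457) = (1/49 - 2875)/3480 = (1/49 - 2875)*(1/3480) = -140874/49*1/3480 = -23479/28420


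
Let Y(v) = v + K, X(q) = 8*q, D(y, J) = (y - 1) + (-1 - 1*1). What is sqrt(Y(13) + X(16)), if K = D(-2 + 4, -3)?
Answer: 2*sqrt(35) ≈ 11.832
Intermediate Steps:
D(y, J) = -3 + y (D(y, J) = (-1 + y) + (-1 - 1) = (-1 + y) - 2 = -3 + y)
K = -1 (K = -3 + (-2 + 4) = -3 + 2 = -1)
Y(v) = -1 + v (Y(v) = v - 1 = -1 + v)
sqrt(Y(13) + X(16)) = sqrt((-1 + 13) + 8*16) = sqrt(12 + 128) = sqrt(140) = 2*sqrt(35)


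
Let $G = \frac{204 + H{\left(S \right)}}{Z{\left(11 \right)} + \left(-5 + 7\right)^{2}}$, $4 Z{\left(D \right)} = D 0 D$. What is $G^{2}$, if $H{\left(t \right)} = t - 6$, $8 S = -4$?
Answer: $\frac{156025}{64} \approx 2437.9$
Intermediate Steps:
$S = - \frac{1}{2}$ ($S = \frac{1}{8} \left(-4\right) = - \frac{1}{2} \approx -0.5$)
$H{\left(t \right)} = -6 + t$ ($H{\left(t \right)} = t - 6 = -6 + t$)
$Z{\left(D \right)} = 0$ ($Z{\left(D \right)} = \frac{D 0 D}{4} = \frac{0 D}{4} = \frac{1}{4} \cdot 0 = 0$)
$G = \frac{395}{8}$ ($G = \frac{204 - \frac{13}{2}}{0 + \left(-5 + 7\right)^{2}} = \frac{204 - \frac{13}{2}}{0 + 2^{2}} = \frac{395}{2 \left(0 + 4\right)} = \frac{395}{2 \cdot 4} = \frac{395}{2} \cdot \frac{1}{4} = \frac{395}{8} \approx 49.375$)
$G^{2} = \left(\frac{395}{8}\right)^{2} = \frac{156025}{64}$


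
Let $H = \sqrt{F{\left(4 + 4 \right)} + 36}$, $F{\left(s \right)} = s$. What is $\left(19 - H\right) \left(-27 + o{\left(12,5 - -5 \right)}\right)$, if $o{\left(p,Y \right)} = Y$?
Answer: $-323 + 34 \sqrt{11} \approx -210.23$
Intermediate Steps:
$H = 2 \sqrt{11}$ ($H = \sqrt{\left(4 + 4\right) + 36} = \sqrt{8 + 36} = \sqrt{44} = 2 \sqrt{11} \approx 6.6332$)
$\left(19 - H\right) \left(-27 + o{\left(12,5 - -5 \right)}\right) = \left(19 - 2 \sqrt{11}\right) \left(-27 + \left(5 - -5\right)\right) = \left(19 - 2 \sqrt{11}\right) \left(-27 + \left(5 + 5\right)\right) = \left(19 - 2 \sqrt{11}\right) \left(-27 + 10\right) = \left(19 - 2 \sqrt{11}\right) \left(-17\right) = -323 + 34 \sqrt{11}$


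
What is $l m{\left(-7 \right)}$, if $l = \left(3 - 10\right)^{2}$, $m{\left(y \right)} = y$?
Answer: $-343$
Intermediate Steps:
$l = 49$ ($l = \left(-7\right)^{2} = 49$)
$l m{\left(-7 \right)} = 49 \left(-7\right) = -343$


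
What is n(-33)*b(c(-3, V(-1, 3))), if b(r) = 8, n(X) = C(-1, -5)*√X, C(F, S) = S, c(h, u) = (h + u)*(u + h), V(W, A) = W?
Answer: -40*I*√33 ≈ -229.78*I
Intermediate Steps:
c(h, u) = (h + u)² (c(h, u) = (h + u)*(h + u) = (h + u)²)
n(X) = -5*√X
n(-33)*b(c(-3, V(-1, 3))) = -5*I*√33*8 = -40*I*√33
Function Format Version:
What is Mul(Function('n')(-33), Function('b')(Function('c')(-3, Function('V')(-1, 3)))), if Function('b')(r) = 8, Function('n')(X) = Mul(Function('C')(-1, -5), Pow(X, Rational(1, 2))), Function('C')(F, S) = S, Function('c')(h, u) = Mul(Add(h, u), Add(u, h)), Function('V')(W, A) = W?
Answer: Mul(-40, I, Pow(33, Rational(1, 2))) ≈ Mul(-229.78, I)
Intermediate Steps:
Function('c')(h, u) = Pow(Add(h, u), 2) (Function('c')(h, u) = Mul(Add(h, u), Add(h, u)) = Pow(Add(h, u), 2))
Function('n')(X) = Mul(-5, Pow(X, Rational(1, 2)))
Mul(Function('n')(-33), Function('b')(Function('c')(-3, Function('V')(-1, 3)))) = Mul(Mul(-5, Pow(-33, Rational(1, 2))), 8) = Mul(Mul(-5, Mul(I, Pow(33, Rational(1, 2)))), 8) = Mul(Mul(-5, I, Pow(33, Rational(1, 2))), 8) = Mul(-40, I, Pow(33, Rational(1, 2)))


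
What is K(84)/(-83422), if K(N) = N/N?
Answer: -1/83422 ≈ -1.1987e-5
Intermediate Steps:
K(N) = 1
K(84)/(-83422) = 1/(-83422) = 1*(-1/83422) = -1/83422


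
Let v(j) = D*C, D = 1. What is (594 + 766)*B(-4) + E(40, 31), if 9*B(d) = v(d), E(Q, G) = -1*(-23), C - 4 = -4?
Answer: 23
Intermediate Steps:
C = 0 (C = 4 - 4 = 0)
E(Q, G) = 23
v(j) = 0 (v(j) = 1*0 = 0)
B(d) = 0 (B(d) = (⅑)*0 = 0)
(594 + 766)*B(-4) + E(40, 31) = (594 + 766)*0 + 23 = 1360*0 + 23 = 0 + 23 = 23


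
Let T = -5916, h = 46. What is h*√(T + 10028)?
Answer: 184*√257 ≈ 2949.7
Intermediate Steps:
h*√(T + 10028) = 46*√(-5916 + 10028) = 46*√4112 = 46*(4*√257) = 184*√257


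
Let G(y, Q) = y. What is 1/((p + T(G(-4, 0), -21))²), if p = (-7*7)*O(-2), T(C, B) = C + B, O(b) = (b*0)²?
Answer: 1/625 ≈ 0.0016000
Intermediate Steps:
O(b) = 0 (O(b) = 0² = 0)
T(C, B) = B + C
p = 0 (p = -7*7*0 = -49*0 = 0)
1/((p + T(G(-4, 0), -21))²) = 1/((0 + (-21 - 4))²) = 1/((0 - 25)²) = 1/((-25)²) = 1/625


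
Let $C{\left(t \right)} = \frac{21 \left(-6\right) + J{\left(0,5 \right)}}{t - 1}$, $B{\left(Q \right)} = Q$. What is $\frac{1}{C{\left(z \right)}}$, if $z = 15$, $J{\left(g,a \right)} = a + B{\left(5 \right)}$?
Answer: $- \frac{7}{58} \approx -0.12069$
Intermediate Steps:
$J{\left(g,a \right)} = 5 + a$ ($J{\left(g,a \right)} = a + 5 = 5 + a$)
$C{\left(t \right)} = - \frac{116}{-1 + t}$ ($C{\left(t \right)} = \frac{21 \left(-6\right) + \left(5 + 5\right)}{t - 1} = \frac{-126 + 10}{-1 + t} = - \frac{116}{-1 + t}$)
$\frac{1}{C{\left(z \right)}} = \frac{1}{\left(-116\right) \frac{1}{-1 + 15}} = \frac{1}{\left(-116\right) \frac{1}{14}} = \frac{1}{- \frac{58}{7}} = - \frac{7}{58}$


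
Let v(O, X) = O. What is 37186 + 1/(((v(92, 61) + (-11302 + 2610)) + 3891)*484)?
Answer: 84752695015/2279156 ≈ 37186.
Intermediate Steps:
37186 + 1/(((v(92, 61) + (-11302 + 2610)) + 3891)*484) = 37186 + 1/(((92 + (-11302 + 2610)) + 3891)*484) = 37186 + (1/484)/((92 - 8692) + 3891) = 37186 + (1/484)/(-8600 + 3891) = 37186 + (1/484)/(-4709) = 37186 - 1/4709*1/484 = 37186 - 1/2279156 = 84752695015/2279156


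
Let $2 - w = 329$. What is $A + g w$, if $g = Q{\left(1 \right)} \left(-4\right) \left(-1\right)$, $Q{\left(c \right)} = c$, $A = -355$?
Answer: $-1663$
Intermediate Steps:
$w = -327$ ($w = 2 - 329 = -327$)
$g = 4$ ($g = 1 \left(-4\right) \left(-1\right) = \left(-4\right) \left(-1\right) = 4$)
$A + g w = -355 + 4 \left(-327\right) = -355 - 1308 = -1663$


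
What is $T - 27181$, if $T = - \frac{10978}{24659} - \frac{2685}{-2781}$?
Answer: $- \frac{621315677434}{22858893} \approx -27180.0$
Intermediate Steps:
$T = \frac{11893199}{22858893}$ ($T = \left(-10978\right) \frac{1}{24659} - - \frac{895}{927} = - \frac{10978}{24659} + \frac{895}{927} = \frac{11893199}{22858893} \approx 0.52029$)
$T - 27181 = \frac{11893199}{22858893} - 27181 = - \frac{621315677434}{22858893}$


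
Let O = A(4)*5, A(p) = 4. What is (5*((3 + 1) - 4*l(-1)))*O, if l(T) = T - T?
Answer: 400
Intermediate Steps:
l(T) = 0
O = 20 (O = 4*5 = 20)
(5*((3 + 1) - 4*l(-1)))*O = (5*((3 + 1) - 4*0))*20 = (5*(4 + 0))*20 = (5*4)*20 = 20*20 = 400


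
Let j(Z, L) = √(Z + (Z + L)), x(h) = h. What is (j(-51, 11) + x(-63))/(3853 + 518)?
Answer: -21/1457 + I*√91/4371 ≈ -0.014413 + 0.0021824*I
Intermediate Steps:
j(Z, L) = √(L + 2*Z) (j(Z, L) = √(Z + (L + Z)) = √(L + 2*Z))
(j(-51, 11) + x(-63))/(3853 + 518) = (√(11 + 2*(-51)) - 63)/(3853 + 518) = (√(11 - 102) - 63)/4371 = (√(-91) - 63)*(1/4371) = (I*√91 - 63)*(1/4371) = (-63 + I*√91)*(1/4371) = -21/1457 + I*√91/4371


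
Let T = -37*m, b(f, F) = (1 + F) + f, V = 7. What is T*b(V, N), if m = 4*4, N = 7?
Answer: -8880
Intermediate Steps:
b(f, F) = 1 + F + f
m = 16
T = -592 (T = -37*16 = -592)
T*b(V, N) = -592*(1 + 7 + 7) = -592*15 = -8880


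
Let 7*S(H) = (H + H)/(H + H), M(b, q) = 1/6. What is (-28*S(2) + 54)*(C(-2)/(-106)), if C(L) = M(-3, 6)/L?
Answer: 25/636 ≈ 0.039308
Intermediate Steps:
M(b, q) = 1/6
C(L) = 1/(6*L)
S(H) = 1/7 (S(H) = ((H + H)/(H + H))/7 = ((2*H)/((2*H)))/7 = ((2*H)*(1/(2*H)))/7 = (1/7)*1 = 1/7)
(-28*S(2) + 54)*(C(-2)/(-106)) = (-28*1/7 + 54)*(((1/6)/(-2))/(-106)) = (-4 + 54)*(((1/6)*(-1/2))*(-1/106)) = 50*(-1/12*(-1/106)) = 50*(1/1272) = 25/636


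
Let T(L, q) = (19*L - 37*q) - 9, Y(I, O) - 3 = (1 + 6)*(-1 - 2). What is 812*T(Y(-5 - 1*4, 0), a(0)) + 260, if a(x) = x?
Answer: -284752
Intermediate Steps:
Y(I, O) = -18 (Y(I, O) = 3 + (1 + 6)*(-1 - 2) = 3 + 7*(-3) = 3 - 21 = -18)
T(L, q) = -9 - 37*q + 19*L (T(L, q) = (-37*q + 19*L) - 9 = -9 - 37*q + 19*L)
812*T(Y(-5 - 1*4, 0), a(0)) + 260 = 812*(-9 - 37*0 + 19*(-18)) + 260 = 812*(-9 + 0 - 342) + 260 = 812*(-351) + 260 = -285012 + 260 = -284752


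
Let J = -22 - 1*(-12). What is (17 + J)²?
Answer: 49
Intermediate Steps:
J = -10 (J = -22 + 12 = -10)
(17 + J)² = (17 - 10)² = 7² = 49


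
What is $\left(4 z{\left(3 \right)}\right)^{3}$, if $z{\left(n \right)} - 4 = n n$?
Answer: $140608$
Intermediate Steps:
$z{\left(n \right)} = 4 + n^{2}$ ($z{\left(n \right)} = 4 + n n = 4 + n^{2}$)
$\left(4 z{\left(3 \right)}\right)^{3} = \left(4 \left(4 + 3^{2}\right)\right)^{3} = \left(4 \left(4 + 9\right)\right)^{3} = \left(4 \cdot 13\right)^{3} = 52^{3} = 140608$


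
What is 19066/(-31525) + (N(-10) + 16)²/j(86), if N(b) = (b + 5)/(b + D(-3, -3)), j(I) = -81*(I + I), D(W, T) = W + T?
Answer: -866026637/1388108800 ≈ -0.62389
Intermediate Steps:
D(W, T) = T + W
j(I) = -162*I
N(b) = (5 + b)/(-6 + b) (N(b) = (b + 5)/(b + (-3 - 3)) = (5 + b)/(b - 6) = (5 + b)/(-6 + b))
19066/(-31525) + (N(-10) + 16)²/j(86) = 19066/(-31525) + ((5 - 10)/(-6 - 10) + 16)²/((-162*86)) = 19066*(-1/31525) + (-5/(-16) + 16)²/(-13932) = -19066/31525 + (-1/16*(-5) + 16)²*(-1/13932) = -19066/31525 + (5/16 + 16)²*(-1/13932) = -19066/31525 + (261/16)²*(-1/13932) = -19066/31525 + (68121/256)*(-1/13932) = -19066/31525 - 841/44032 = -866026637/1388108800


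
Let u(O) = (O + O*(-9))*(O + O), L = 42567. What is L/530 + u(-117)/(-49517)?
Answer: 13159011/155290 ≈ 84.738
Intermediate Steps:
u(O) = -16*O² (u(O) = (O - 9*O)*(2*O) = (-8*O)*(2*O) = -16*O²)
L/530 + u(-117)/(-49517) = 42567/530 - 16*(-117)²/(-49517) = 42567*(1/530) - 16*13689*(-1/49517) = 42567/530 - 219024*(-1/49517) = 42567/530 + 1296/293 = 13159011/155290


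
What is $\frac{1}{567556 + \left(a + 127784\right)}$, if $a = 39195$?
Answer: $\frac{1}{734535} \approx 1.3614 \cdot 10^{-6}$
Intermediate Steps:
$\frac{1}{567556 + \left(a + 127784\right)} = \frac{1}{567556 + \left(39195 + 127784\right)} = \frac{1}{567556 + 166979} = \frac{1}{734535}$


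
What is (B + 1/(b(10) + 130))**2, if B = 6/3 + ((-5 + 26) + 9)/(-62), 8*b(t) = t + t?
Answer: 156675289/67486225 ≈ 2.3216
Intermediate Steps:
b(t) = t/4 (b(t) = (t + t)/8 = (2*t)/8 = t/4)
B = 47/31 (B = 6*(1/3) + (21 + 9)*(-1/62) = 2 + 30*(-1/62) = 2 - 15/31 = 47/31 ≈ 1.5161)
(B + 1/(b(10) + 130))**2 = (47/31 + 1/((1/4)*10 + 130))**2 = (47/31 + 1/(5/2 + 130))**2 = (47/31 + 1/(265/2))**2 = (47/31 + 2/265)**2 = (12517/8215)**2 = 156675289/67486225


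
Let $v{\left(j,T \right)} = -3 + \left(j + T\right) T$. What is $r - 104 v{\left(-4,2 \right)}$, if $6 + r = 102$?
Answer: $824$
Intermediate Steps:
$r = 96$ ($r = -6 + 102 = 96$)
$v{\left(j,T \right)} = -3 + T \left(T + j\right)$ ($v{\left(j,T \right)} = -3 + \left(T + j\right) T = -3 + T \left(T + j\right)$)
$r - 104 v{\left(-4,2 \right)} = 96 - 104 \left(-3 + 2^{2} + 2 \left(-4\right)\right) = 96 - 104 \left(-3 + 4 - 8\right) = 96 - -728 = 96 + 728 = 824$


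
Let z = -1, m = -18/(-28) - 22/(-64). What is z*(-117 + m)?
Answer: 25987/224 ≈ 116.01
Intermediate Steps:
m = 221/224 (m = -18*(-1/28) - 22*(-1/64) = 9/14 + 11/32 = 221/224 ≈ 0.98661)
z*(-117 + m) = -(-117 + 221/224) = -1*(-25987/224) = 25987/224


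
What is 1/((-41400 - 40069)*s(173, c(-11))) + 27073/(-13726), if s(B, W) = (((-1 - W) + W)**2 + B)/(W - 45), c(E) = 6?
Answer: -31981303827/16214530663 ≈ -1.9724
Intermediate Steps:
s(B, W) = (1 + B)/(-45 + W) (s(B, W) = ((-1)**2 + B)/(-45 + W) = (1 + B)/(-45 + W))
1/((-41400 - 40069)*s(173, c(-11))) + 27073/(-13726) = 1/((-41400 - 40069)*(((1 + 173)/(-45 + 6)))) + 27073/(-13726) = 1/((-81469)*((174/(-39)))) + 27073*(-1/13726) = -1/(81469*((-1/39*174))) - 27073/13726 = -1/(81469*(-58/13)) - 27073/13726 = -1/81469*(-13/58) - 27073/13726 = 13/4725202 - 27073/13726 = -31981303827/16214530663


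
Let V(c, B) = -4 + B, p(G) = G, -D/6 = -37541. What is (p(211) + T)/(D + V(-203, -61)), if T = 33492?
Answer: 33703/225181 ≈ 0.14967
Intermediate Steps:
D = 225246 (D = -6*(-37541) = 225246)
(p(211) + T)/(D + V(-203, -61)) = (211 + 33492)/(225246 + (-4 - 61)) = 33703/(225246 - 65) = 33703/225181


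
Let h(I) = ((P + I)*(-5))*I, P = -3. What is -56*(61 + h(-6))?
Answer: 11704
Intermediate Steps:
h(I) = I*(15 - 5*I) (h(I) = ((-3 + I)*(-5))*I = (15 - 5*I)*I = I*(15 - 5*I))
-56*(61 + h(-6)) = -56*(61 + 5*(-6)*(3 - 1*(-6))) = -56*(61 + 5*(-6)*(3 + 6)) = -56*(61 + 5*(-6)*9) = -56*(61 - 270) = -56*(-209) = 11704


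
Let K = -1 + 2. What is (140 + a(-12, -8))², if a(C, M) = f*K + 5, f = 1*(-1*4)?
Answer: 19881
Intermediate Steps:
K = 1
f = -4 (f = 1*(-4) = -4)
a(C, M) = 1 (a(C, M) = -4*1 + 5 = -4 + 5 = 1)
(140 + a(-12, -8))² = (140 + 1)² = 141² = 19881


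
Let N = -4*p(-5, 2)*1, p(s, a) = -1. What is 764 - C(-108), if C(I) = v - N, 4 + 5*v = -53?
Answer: 3897/5 ≈ 779.40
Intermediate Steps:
v = -57/5 (v = -⅘ + (⅕)*(-53) = -⅘ - 53/5 = -57/5 ≈ -11.400)
N = 4 (N = -4*(-1)*1 = 4*1 = 4)
C(I) = -77/5 (C(I) = -57/5 - 1*4 = -57/5 - 4 = -77/5)
764 - C(-108) = 764 - 1*(-77/5) = 764 + 77/5 = 3897/5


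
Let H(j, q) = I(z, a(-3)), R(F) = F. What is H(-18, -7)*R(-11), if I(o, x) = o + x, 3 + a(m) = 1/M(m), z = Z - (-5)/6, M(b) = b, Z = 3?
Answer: -11/2 ≈ -5.5000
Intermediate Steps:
z = 23/6 (z = 3 - (-5)/6 = 3 - 1*(-5/6) = 3 + 5/6 = 23/6 ≈ 3.8333)
a(m) = -3 + 1/m
H(j, q) = 1/2 (H(j, q) = 23/6 + (-3 + 1/(-3)) = 23/6 + (-3 - 1/3) = 23/6 - 10/3 = 1/2)
H(-18, -7)*R(-11) = (1/2)*(-11) = -11/2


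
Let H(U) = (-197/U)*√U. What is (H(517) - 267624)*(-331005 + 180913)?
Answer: 40168221408 + 29568124*√517/517 ≈ 4.0170e+10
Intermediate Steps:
H(U) = -197/√U
(H(517) - 267624)*(-331005 + 180913) = (-197*√517/517 - 267624)*(-331005 + 180913) = (-197*√517/517 - 267624)*(-150092) = (-267624 - 197*√517/517)*(-150092) = 40168221408 + 29568124*√517/517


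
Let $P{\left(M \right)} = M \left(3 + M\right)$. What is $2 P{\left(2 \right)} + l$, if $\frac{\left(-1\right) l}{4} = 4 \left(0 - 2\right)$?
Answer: $52$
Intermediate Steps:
$l = 32$ ($l = - 4 \cdot 4 \left(0 - 2\right) = - 4 \cdot 4 \left(-2\right) = \left(-4\right) \left(-8\right) = 32$)
$2 P{\left(2 \right)} + l = 2 \cdot 2 \left(3 + 2\right) + 32 = 2 \cdot 2 \cdot 5 + 32 = 2 \cdot 10 + 32 = 20 + 32 = 52$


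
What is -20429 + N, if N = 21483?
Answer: 1054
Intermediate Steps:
-20429 + N = -20429 + 21483 = 1054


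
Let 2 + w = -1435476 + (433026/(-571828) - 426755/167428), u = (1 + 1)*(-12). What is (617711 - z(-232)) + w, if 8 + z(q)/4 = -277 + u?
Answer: -19543752370560293/23935004596 ≈ -8.1653e+5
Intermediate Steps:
u = -24 (u = 2*(-12) = -24)
z(q) = -1236 (z(q) = -32 + 4*(-277 - 24) = -32 + 4*(-301) = -32 - 1204 = -1236)
w = -34358251660240705/23935004596 (w = -2 + (-1435476 + (433026/(-571828) - 426755/167428)) = -2 + (-1435476 + (433026*(-1/571828) - 426755*1/167428)) = -2 + (-1435476 + (-216513/285914 - 426755/167428)) = -2 + (-1435476 - 79132783817/23935004596) = -2 - 34358203790231513/23935004596 = -34358251660240705/23935004596 ≈ -1.4355e+6)
(617711 - z(-232)) + w = (617711 - 1*(-1236)) - 34358251660240705/23935004596 = (617711 + 1236) - 34358251660240705/23935004596 = 618947 - 34358251660240705/23935004596 = -19543752370560293/23935004596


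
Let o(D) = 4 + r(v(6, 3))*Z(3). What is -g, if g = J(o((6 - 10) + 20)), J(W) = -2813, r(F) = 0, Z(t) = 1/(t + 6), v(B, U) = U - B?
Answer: 2813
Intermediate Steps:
Z(t) = 1/(6 + t)
o(D) = 4 (o(D) = 4 + 0/(6 + 3) = 4 + 0/9 = 4 + 0*(⅑) = 4 + 0 = 4)
g = -2813
-g = -1*(-2813) = 2813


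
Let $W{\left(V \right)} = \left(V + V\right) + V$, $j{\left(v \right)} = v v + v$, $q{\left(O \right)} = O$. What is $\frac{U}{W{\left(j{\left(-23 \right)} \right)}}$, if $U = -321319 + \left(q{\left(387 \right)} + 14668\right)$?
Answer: $- \frac{51044}{253} \approx -201.75$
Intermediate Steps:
$j{\left(v \right)} = v + v^{2}$ ($j{\left(v \right)} = v^{2} + v = v + v^{2}$)
$W{\left(V \right)} = 3 V$ ($W{\left(V \right)} = 2 V + V = 3 V$)
$U = -306264$ ($U = -321319 + \left(387 + 14668\right) = -321319 + 15055 = -306264$)
$\frac{U}{W{\left(j{\left(-23 \right)} \right)}} = - \frac{306264}{3 \left(- 23 \left(1 - 23\right)\right)} = - \frac{306264}{3 \left(\left(-23\right) \left(-22\right)\right)} = - \frac{306264}{3 \cdot 506} = - \frac{306264}{1518} = \left(-306264\right) \frac{1}{1518} = - \frac{51044}{253}$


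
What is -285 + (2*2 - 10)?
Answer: -291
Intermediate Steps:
-285 + (2*2 - 10) = -285 + (4 - 10) = -285 - 6 = -291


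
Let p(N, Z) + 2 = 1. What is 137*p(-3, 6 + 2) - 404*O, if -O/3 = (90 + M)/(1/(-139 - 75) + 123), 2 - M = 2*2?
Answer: 19218407/26321 ≈ 730.16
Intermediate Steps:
p(N, Z) = -1 (p(N, Z) = -2 + 1 = -1)
M = -2 (M = 2 - 2*2 = 2 - 1*4 = 2 - 4 = -2)
O = -56496/26321 (O = -3*(90 - 2)/(1/(-139 - 75) + 123) = -264/(1/(-214) + 123) = -264/(-1/214 + 123) = -264/26321/214 = -264*214/26321 = -3*18832/26321 = -56496/26321 ≈ -2.1464)
137*p(-3, 6 + 2) - 404*O = 137*(-1) - 404*(-56496/26321) = -137 + 22824384/26321 = 19218407/26321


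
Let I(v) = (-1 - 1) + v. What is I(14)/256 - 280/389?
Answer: -16753/24896 ≈ -0.67292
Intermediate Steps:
I(v) = -2 + v
I(14)/256 - 280/389 = (-2 + 14)/256 - 280/389 = 12*(1/256) - 280*1/389 = 3/64 - 280/389 = -16753/24896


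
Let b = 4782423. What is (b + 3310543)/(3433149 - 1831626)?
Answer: 1156138/228789 ≈ 5.0533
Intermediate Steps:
(b + 3310543)/(3433149 - 1831626) = (4782423 + 3310543)/(3433149 - 1831626) = 8092966/1601523 = 8092966*(1/1601523) = 1156138/228789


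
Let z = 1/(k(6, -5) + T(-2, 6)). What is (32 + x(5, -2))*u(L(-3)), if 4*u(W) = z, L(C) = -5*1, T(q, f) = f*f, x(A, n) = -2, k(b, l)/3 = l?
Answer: 5/14 ≈ 0.35714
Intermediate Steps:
k(b, l) = 3*l
T(q, f) = f**2
L(C) = -5
z = 1/21 (z = 1/(3*(-5) + 6**2) = 1/(-15 + 36) = 1/21 ≈ 0.047619)
u(W) = 1/84 (u(W) = (1/4)*(1/21) = 1/84)
(32 + x(5, -2))*u(L(-3)) = (32 - 2)*(1/84) = 30*(1/84) = 5/14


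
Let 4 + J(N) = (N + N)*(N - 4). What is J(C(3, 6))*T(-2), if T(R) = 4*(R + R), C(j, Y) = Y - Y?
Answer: 64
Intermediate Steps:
C(j, Y) = 0
T(R) = 8*R (T(R) = 4*(2*R) = 8*R)
J(N) = -4 + 2*N*(-4 + N) (J(N) = -4 + (N + N)*(N - 4) = -4 + (2*N)*(-4 + N) = -4 + 2*N*(-4 + N))
J(C(3, 6))*T(-2) = (-4 - 8*0 + 2*0**2)*(8*(-2)) = (-4 + 0 + 2*0)*(-16) = (-4 + 0 + 0)*(-16) = -4*(-16) = 64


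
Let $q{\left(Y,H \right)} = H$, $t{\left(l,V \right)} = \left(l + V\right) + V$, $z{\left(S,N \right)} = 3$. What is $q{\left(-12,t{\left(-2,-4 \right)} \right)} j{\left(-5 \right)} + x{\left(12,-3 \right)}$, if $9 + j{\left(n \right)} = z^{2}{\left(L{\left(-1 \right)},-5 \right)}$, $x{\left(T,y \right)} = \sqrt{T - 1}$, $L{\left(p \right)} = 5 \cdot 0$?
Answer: $\sqrt{11} \approx 3.3166$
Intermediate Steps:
$L{\left(p \right)} = 0$
$t{\left(l,V \right)} = l + 2 V$ ($t{\left(l,V \right)} = \left(V + l\right) + V = l + 2 V$)
$x{\left(T,y \right)} = \sqrt{-1 + T}$
$j{\left(n \right)} = 0$ ($j{\left(n \right)} = -9 + 3^{2} = -9 + 9 = 0$)
$q{\left(-12,t{\left(-2,-4 \right)} \right)} j{\left(-5 \right)} + x{\left(12,-3 \right)} = \left(-2 + 2 \left(-4\right)\right) 0 + \sqrt{-1 + 12} = \left(-2 - 8\right) 0 + \sqrt{11} = \left(-10\right) 0 + \sqrt{11} = 0 + \sqrt{11} = \sqrt{11}$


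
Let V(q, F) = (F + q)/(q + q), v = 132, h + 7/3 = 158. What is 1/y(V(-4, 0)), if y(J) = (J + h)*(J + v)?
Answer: 12/248305 ≈ 4.8328e-5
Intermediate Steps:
h = 467/3 (h = -7/3 + 158 = 467/3 ≈ 155.67)
V(q, F) = (F + q)/(2*q) (V(q, F) = (F + q)/((2*q)) = (F + q)*(1/(2*q)) = (F + q)/(2*q))
y(J) = (132 + J)*(467/3 + J) (y(J) = (J + 467/3)*(J + 132) = (467/3 + J)*(132 + J) = (132 + J)*(467/3 + J))
1/y(V(-4, 0)) = 1/(20548 + ((1/2)*(0 - 4)/(-4))**2 + 863*((1/2)*(0 - 4)/(-4))/3) = 1/(20548 + ((1/2)*(-1/4)*(-4))**2 + 863*((1/2)*(-1/4)*(-4))/3) = 1/(20548 + (1/2)**2 + (863/3)*(1/2)) = 1/(20548 + 1/4 + 863/6) = 1/(248305/12) = 12/248305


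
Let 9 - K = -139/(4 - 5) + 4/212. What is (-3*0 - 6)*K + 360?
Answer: 60426/53 ≈ 1140.1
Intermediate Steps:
K = -6891/53 (K = 9 - (-139/(4 - 5) + 4/212) = 9 - (-139/(1*(-1)) + 4*(1/212)) = 9 - (-139/(-1) + 1/53) = 9 - (-139*(-1) + 1/53) = 9 - (139 + 1/53) = 9 - 1*7368/53 = 9 - 7368/53 = -6891/53 ≈ -130.02)
(-3*0 - 6)*K + 360 = (-3*0 - 6)*(-6891/53) + 360 = (0 - 6)*(-6891/53) + 360 = -6*(-6891/53) + 360 = 41346/53 + 360 = 60426/53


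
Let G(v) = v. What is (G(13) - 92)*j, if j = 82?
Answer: -6478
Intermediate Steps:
(G(13) - 92)*j = (13 - 92)*82 = -79*82 = -6478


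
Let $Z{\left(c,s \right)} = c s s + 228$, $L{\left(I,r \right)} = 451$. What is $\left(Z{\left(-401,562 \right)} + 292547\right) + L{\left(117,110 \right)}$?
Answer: $-126360218$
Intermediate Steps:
$Z{\left(c,s \right)} = 228 + c s^{2}$ ($Z{\left(c,s \right)} = c s^{2} + 228 = 228 + c s^{2}$)
$\left(Z{\left(-401,562 \right)} + 292547\right) + L{\left(117,110 \right)} = \left(\left(228 - 401 \cdot 562^{2}\right) + 292547\right) + 451 = \left(\left(228 - 126653444\right) + 292547\right) + 451 = \left(-126653216 + 292547\right) + 451 = -126360669 + 451 = -126360218$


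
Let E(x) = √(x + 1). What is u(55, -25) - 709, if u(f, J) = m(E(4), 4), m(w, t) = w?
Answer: -709 + √5 ≈ -706.76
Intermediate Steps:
E(x) = √(1 + x)
u(f, J) = √5 (u(f, J) = √(1 + 4) = √5)
u(55, -25) - 709 = √5 - 709 = -709 + √5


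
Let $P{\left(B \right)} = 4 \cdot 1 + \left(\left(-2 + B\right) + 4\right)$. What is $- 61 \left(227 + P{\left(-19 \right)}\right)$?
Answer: $-13054$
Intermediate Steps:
$P{\left(B \right)} = 6 + B$ ($P{\left(B \right)} = 4 + \left(2 + B\right) = 6 + B$)
$- 61 \left(227 + P{\left(-19 \right)}\right) = - 61 \left(227 + \left(6 - 19\right)\right) = - 61 \left(227 - 13\right) = \left(-61\right) 214 = -13054$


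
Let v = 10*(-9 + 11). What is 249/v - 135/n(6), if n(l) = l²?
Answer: 87/10 ≈ 8.7000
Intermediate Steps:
v = 20 (v = 10*2 = 20)
249/v - 135/n(6) = 249/20 - 135/(6²) = 249*(1/20) - 135/36 = 249/20 - 135*1/36 = 249/20 - 15/4 = 87/10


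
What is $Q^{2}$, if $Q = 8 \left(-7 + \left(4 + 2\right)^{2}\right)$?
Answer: $53824$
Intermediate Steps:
$Q = 232$ ($Q = 8 \left(-7 + 6^{2}\right) = 8 \left(-7 + 36\right) = 8 \cdot 29 = 232$)
$Q^{2} = 232^{2} = 53824$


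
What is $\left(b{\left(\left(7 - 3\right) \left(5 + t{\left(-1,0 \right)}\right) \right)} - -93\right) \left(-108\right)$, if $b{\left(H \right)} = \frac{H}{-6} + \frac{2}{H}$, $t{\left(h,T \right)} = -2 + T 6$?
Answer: $-9846$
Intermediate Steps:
$t{\left(h,T \right)} = -2 + 6 T$
$b{\left(H \right)} = \frac{2}{H} - \frac{H}{6}$ ($b{\left(H \right)} = H \left(- \frac{1}{6}\right) + \frac{2}{H} = - \frac{H}{6} + \frac{2}{H} = \frac{2}{H} - \frac{H}{6}$)
$\left(b{\left(\left(7 - 3\right) \left(5 + t{\left(-1,0 \right)}\right) \right)} - -93\right) \left(-108\right) = \left(\left(\frac{2}{\left(7 - 3\right) \left(5 + \left(-2 + 6 \cdot 0\right)\right)} - \frac{\left(7 - 3\right) \left(5 + \left(-2 + 6 \cdot 0\right)\right)}{6}\right) - -93\right) \left(-108\right) = \left(\left(\frac{2}{4 \left(5 + \left(-2 + 0\right)\right)} - \frac{4 \left(5 + \left(-2 + 0\right)\right)}{6}\right) + 93\right) \left(-108\right) = \left(\left(\frac{2}{4 \left(5 - 2\right)} - \frac{4 \left(5 - 2\right)}{6}\right) + 93\right) \left(-108\right) = \left(\left(\frac{2}{4 \cdot 3} - \frac{4 \cdot 3}{6}\right) + 93\right) \left(-108\right) = \left(\left(\frac{2}{12} - 2\right) + 93\right) \left(-108\right) = \left(\left(2 \cdot \frac{1}{12} - 2\right) + 93\right) \left(-108\right) = \left(\left(\frac{1}{6} - 2\right) + 93\right) \left(-108\right) = \left(- \frac{11}{6} + 93\right) \left(-108\right) = \frac{547}{6} \left(-108\right) = -9846$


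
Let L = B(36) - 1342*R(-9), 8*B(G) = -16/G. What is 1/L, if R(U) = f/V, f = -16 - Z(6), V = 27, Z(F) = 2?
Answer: 18/16103 ≈ 0.0011178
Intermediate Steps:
B(G) = -2/G (B(G) = (-16/G)/8 = -2/G)
f = -18 (f = -16 - 1*2 = -16 - 2 = -18)
R(U) = -⅔ (R(U) = -18/27 = -18*1/27 = -⅔)
L = 16103/18 (L = -2/36 - 1342*(-⅔) = -2*1/36 + 2684/3 = -1/18 + 2684/3 = 16103/18 ≈ 894.61)
1/L = 1/(16103/18) = 18/16103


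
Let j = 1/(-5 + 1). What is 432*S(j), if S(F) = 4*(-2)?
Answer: -3456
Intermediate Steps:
j = -¼ (j = 1/(-4) = -¼ ≈ -0.25000)
S(F) = -8
432*S(j) = 432*(-8) = -3456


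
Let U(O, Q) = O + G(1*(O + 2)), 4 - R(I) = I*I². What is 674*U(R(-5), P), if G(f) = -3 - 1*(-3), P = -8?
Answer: 86946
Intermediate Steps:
R(I) = 4 - I³ (R(I) = 4 - I*I² = 4 - I³)
G(f) = 0 (G(f) = -3 + 3 = 0)
U(O, Q) = O (U(O, Q) = O + 0 = O)
674*U(R(-5), P) = 674*(4 - 1*(-5)³) = 674*(4 - 1*(-125)) = 674*(4 + 125) = 674*129 = 86946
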